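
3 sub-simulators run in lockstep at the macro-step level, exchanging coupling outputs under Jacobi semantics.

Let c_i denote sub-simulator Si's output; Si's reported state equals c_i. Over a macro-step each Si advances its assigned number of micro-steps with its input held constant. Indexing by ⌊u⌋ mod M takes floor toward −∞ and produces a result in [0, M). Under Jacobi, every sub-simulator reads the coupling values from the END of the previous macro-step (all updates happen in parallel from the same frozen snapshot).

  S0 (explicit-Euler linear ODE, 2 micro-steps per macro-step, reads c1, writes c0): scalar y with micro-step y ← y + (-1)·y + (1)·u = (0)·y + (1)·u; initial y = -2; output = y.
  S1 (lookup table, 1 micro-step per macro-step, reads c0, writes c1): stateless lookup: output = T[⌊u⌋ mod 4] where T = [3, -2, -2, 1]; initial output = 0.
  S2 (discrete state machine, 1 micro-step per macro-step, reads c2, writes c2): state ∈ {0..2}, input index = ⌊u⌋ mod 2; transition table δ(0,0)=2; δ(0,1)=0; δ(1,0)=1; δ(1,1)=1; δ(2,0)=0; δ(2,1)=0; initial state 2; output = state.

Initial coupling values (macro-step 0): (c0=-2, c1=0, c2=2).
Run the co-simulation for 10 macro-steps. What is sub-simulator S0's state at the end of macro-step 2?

macro 1: S0 reads c1=0 → after 2×micro: 0; S1 reads c0=-2 → after 1×micro: -2; S2 reads c2=2 → after 1×micro: 0 ⇒ (c0=0, c1=-2, c2=0)
macro 2: S0 reads c1=-2 → after 2×micro: -2; S1 reads c0=0 → after 1×micro: 3; S2 reads c2=0 → after 1×micro: 2 ⇒ (c0=-2, c1=3, c2=2)
macro 3: S0 reads c1=3 → after 2×micro: 3; S1 reads c0=-2 → after 1×micro: -2; S2 reads c2=2 → after 1×micro: 0 ⇒ (c0=3, c1=-2, c2=0)
macro 4: S0 reads c1=-2 → after 2×micro: -2; S1 reads c0=3 → after 1×micro: 1; S2 reads c2=0 → after 1×micro: 2 ⇒ (c0=-2, c1=1, c2=2)
macro 5: S0 reads c1=1 → after 2×micro: 1; S1 reads c0=-2 → after 1×micro: -2; S2 reads c2=2 → after 1×micro: 0 ⇒ (c0=1, c1=-2, c2=0)
macro 6: S0 reads c1=-2 → after 2×micro: -2; S1 reads c0=1 → after 1×micro: -2; S2 reads c2=0 → after 1×micro: 2 ⇒ (c0=-2, c1=-2, c2=2)
macro 7: S0 reads c1=-2 → after 2×micro: -2; S1 reads c0=-2 → after 1×micro: -2; S2 reads c2=2 → after 1×micro: 0 ⇒ (c0=-2, c1=-2, c2=0)
macro 8: S0 reads c1=-2 → after 2×micro: -2; S1 reads c0=-2 → after 1×micro: -2; S2 reads c2=0 → after 1×micro: 2 ⇒ (c0=-2, c1=-2, c2=2)
macro 9: S0 reads c1=-2 → after 2×micro: -2; S1 reads c0=-2 → after 1×micro: -2; S2 reads c2=2 → after 1×micro: 0 ⇒ (c0=-2, c1=-2, c2=0)
macro 10: S0 reads c1=-2 → after 2×micro: -2; S1 reads c0=-2 → after 1×micro: -2; S2 reads c2=0 → after 1×micro: 2 ⇒ (c0=-2, c1=-2, c2=2)

S0 state at macro-step 2 = -2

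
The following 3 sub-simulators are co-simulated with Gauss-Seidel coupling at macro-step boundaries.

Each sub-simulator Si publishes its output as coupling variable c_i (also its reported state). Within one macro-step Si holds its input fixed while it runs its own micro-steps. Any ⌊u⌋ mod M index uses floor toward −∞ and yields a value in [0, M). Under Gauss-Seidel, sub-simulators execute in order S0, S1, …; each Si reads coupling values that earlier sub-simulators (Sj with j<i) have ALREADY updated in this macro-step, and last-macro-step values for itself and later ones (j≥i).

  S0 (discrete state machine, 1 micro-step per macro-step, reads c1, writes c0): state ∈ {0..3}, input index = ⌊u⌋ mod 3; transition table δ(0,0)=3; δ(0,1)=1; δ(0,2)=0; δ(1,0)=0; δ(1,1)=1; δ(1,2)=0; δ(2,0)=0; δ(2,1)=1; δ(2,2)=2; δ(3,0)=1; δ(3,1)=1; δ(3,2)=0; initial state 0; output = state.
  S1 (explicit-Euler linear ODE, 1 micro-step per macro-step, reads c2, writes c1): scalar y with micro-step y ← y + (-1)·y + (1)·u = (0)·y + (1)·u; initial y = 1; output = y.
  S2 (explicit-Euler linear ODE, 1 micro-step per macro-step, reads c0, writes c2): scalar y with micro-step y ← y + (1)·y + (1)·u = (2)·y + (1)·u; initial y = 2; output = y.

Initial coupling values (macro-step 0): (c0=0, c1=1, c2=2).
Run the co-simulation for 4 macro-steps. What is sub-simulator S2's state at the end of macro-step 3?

S2 state at macro-step 3 = 20

macro 1: S0 reads c1=1 → after 1×micro: 1; S1 reads c2=2 → after 1×micro: 2; S2 reads c0=1 → after 1×micro: 5 ⇒ (c0=1, c1=2, c2=5)
macro 2: S0 reads c1=2 → after 1×micro: 0; S1 reads c2=5 → after 1×micro: 5; S2 reads c0=0 → after 1×micro: 10 ⇒ (c0=0, c1=5, c2=10)
macro 3: S0 reads c1=5 → after 1×micro: 0; S1 reads c2=10 → after 1×micro: 10; S2 reads c0=0 → after 1×micro: 20 ⇒ (c0=0, c1=10, c2=20)
macro 4: S0 reads c1=10 → after 1×micro: 1; S1 reads c2=20 → after 1×micro: 20; S2 reads c0=1 → after 1×micro: 41 ⇒ (c0=1, c1=20, c2=41)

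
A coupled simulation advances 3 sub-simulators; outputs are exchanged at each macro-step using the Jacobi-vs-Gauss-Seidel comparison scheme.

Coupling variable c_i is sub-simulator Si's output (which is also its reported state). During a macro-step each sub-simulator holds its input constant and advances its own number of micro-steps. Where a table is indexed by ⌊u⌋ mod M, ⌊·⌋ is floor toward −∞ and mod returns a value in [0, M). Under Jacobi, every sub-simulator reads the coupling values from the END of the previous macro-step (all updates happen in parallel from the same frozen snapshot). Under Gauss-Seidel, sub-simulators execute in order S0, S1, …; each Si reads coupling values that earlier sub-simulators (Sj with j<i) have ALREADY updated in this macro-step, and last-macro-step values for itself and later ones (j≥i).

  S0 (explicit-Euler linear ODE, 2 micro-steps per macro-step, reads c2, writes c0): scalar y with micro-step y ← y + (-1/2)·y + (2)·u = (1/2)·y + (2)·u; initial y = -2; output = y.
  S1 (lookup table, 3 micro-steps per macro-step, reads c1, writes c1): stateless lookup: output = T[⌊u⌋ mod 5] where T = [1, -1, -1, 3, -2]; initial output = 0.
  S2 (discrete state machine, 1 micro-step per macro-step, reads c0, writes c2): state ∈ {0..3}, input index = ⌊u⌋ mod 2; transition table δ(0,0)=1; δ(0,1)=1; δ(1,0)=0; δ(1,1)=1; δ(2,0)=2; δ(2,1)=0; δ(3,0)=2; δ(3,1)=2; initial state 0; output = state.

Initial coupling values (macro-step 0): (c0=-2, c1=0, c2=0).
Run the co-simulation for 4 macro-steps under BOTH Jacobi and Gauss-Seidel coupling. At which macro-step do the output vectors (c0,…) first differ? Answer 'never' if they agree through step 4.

first divergence at macro-step: 2

[Jacobi] macro 1: S0 reads c2=0 → after 2×micro: -1/2; S1 reads c1=0 → after 3×micro: 1; S2 reads c0=-2 → after 1×micro: 1 ⇒ (c0=-1/2, c1=1, c2=1)
[Jacobi] macro 2: S0 reads c2=1 → after 2×micro: 23/8; S1 reads c1=1 → after 3×micro: -1; S2 reads c0=-1/2 → after 1×micro: 1 ⇒ (c0=23/8, c1=-1, c2=1)
[Jacobi] macro 3: S0 reads c2=1 → after 2×micro: 119/32; S1 reads c1=-1 → after 3×micro: -2; S2 reads c0=23/8 → after 1×micro: 0 ⇒ (c0=119/32, c1=-2, c2=0)
[Jacobi] macro 4: S0 reads c2=0 → after 2×micro: 119/128; S1 reads c1=-2 → after 3×micro: 3; S2 reads c0=119/32 → after 1×micro: 1 ⇒ (c0=119/128, c1=3, c2=1)
[Gauss-Seidel] macro 1: S0 reads c2=0 → after 2×micro: -1/2; S1 reads c1=0 → after 3×micro: 1; S2 reads c0=-1/2 → after 1×micro: 1 ⇒ (c0=-1/2, c1=1, c2=1)
[Gauss-Seidel] macro 2: S0 reads c2=1 → after 2×micro: 23/8; S1 reads c1=1 → after 3×micro: -1; S2 reads c0=23/8 → after 1×micro: 0 ⇒ (c0=23/8, c1=-1, c2=0)
[Gauss-Seidel] macro 3: S0 reads c2=0 → after 2×micro: 23/32; S1 reads c1=-1 → after 3×micro: -2; S2 reads c0=23/32 → after 1×micro: 1 ⇒ (c0=23/32, c1=-2, c2=1)
[Gauss-Seidel] macro 4: S0 reads c2=1 → after 2×micro: 407/128; S1 reads c1=-2 → after 3×micro: 3; S2 reads c0=407/128 → after 1×micro: 1 ⇒ (c0=407/128, c1=3, c2=1)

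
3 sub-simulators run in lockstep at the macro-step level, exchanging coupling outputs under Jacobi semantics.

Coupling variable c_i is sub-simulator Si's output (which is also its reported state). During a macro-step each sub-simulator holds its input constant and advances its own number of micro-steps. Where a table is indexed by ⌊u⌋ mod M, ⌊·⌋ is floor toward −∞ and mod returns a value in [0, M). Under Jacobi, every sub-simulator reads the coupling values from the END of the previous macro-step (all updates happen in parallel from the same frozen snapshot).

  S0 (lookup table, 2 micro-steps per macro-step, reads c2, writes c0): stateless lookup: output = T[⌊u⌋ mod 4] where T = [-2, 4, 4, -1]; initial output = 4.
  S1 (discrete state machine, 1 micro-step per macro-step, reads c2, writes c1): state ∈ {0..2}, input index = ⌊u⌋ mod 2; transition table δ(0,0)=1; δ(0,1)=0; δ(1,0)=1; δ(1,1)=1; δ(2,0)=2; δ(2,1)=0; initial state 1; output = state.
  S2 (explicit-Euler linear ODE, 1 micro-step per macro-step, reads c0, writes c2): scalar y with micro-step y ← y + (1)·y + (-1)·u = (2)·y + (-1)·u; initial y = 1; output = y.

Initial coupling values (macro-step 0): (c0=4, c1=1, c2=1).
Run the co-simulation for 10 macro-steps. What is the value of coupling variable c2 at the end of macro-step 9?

macro 1: S0 reads c2=1 → after 2×micro: 4; S1 reads c2=1 → after 1×micro: 1; S2 reads c0=4 → after 1×micro: -2 ⇒ (c0=4, c1=1, c2=-2)
macro 2: S0 reads c2=-2 → after 2×micro: 4; S1 reads c2=-2 → after 1×micro: 1; S2 reads c0=4 → after 1×micro: -8 ⇒ (c0=4, c1=1, c2=-8)
macro 3: S0 reads c2=-8 → after 2×micro: -2; S1 reads c2=-8 → after 1×micro: 1; S2 reads c0=4 → after 1×micro: -20 ⇒ (c0=-2, c1=1, c2=-20)
macro 4: S0 reads c2=-20 → after 2×micro: -2; S1 reads c2=-20 → after 1×micro: 1; S2 reads c0=-2 → after 1×micro: -38 ⇒ (c0=-2, c1=1, c2=-38)
macro 5: S0 reads c2=-38 → after 2×micro: 4; S1 reads c2=-38 → after 1×micro: 1; S2 reads c0=-2 → after 1×micro: -74 ⇒ (c0=4, c1=1, c2=-74)
macro 6: S0 reads c2=-74 → after 2×micro: 4; S1 reads c2=-74 → after 1×micro: 1; S2 reads c0=4 → after 1×micro: -152 ⇒ (c0=4, c1=1, c2=-152)
macro 7: S0 reads c2=-152 → after 2×micro: -2; S1 reads c2=-152 → after 1×micro: 1; S2 reads c0=4 → after 1×micro: -308 ⇒ (c0=-2, c1=1, c2=-308)
macro 8: S0 reads c2=-308 → after 2×micro: -2; S1 reads c2=-308 → after 1×micro: 1; S2 reads c0=-2 → after 1×micro: -614 ⇒ (c0=-2, c1=1, c2=-614)
macro 9: S0 reads c2=-614 → after 2×micro: 4; S1 reads c2=-614 → after 1×micro: 1; S2 reads c0=-2 → after 1×micro: -1226 ⇒ (c0=4, c1=1, c2=-1226)
macro 10: S0 reads c2=-1226 → after 2×micro: 4; S1 reads c2=-1226 → after 1×micro: 1; S2 reads c0=4 → after 1×micro: -2456 ⇒ (c0=4, c1=1, c2=-2456)

c2 at macro-step 9 = -1226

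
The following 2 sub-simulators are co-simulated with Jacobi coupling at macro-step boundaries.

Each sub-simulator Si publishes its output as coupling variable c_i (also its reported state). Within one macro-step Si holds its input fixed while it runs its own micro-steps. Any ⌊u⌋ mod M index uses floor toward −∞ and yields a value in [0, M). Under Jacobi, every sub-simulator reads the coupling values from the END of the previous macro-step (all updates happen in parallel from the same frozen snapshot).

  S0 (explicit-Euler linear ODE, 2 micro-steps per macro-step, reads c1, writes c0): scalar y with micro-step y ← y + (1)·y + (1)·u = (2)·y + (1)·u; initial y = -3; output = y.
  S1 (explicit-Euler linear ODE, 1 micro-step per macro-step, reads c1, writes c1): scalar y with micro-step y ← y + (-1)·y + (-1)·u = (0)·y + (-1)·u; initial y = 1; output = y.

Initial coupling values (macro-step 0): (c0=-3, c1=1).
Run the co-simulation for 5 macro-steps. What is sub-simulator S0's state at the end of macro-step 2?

macro 1: S0 reads c1=1 → after 2×micro: -9; S1 reads c1=1 → after 1×micro: -1 ⇒ (c0=-9, c1=-1)
macro 2: S0 reads c1=-1 → after 2×micro: -39; S1 reads c1=-1 → after 1×micro: 1 ⇒ (c0=-39, c1=1)
macro 3: S0 reads c1=1 → after 2×micro: -153; S1 reads c1=1 → after 1×micro: -1 ⇒ (c0=-153, c1=-1)
macro 4: S0 reads c1=-1 → after 2×micro: -615; S1 reads c1=-1 → after 1×micro: 1 ⇒ (c0=-615, c1=1)
macro 5: S0 reads c1=1 → after 2×micro: -2457; S1 reads c1=1 → after 1×micro: -1 ⇒ (c0=-2457, c1=-1)

S0 state at macro-step 2 = -39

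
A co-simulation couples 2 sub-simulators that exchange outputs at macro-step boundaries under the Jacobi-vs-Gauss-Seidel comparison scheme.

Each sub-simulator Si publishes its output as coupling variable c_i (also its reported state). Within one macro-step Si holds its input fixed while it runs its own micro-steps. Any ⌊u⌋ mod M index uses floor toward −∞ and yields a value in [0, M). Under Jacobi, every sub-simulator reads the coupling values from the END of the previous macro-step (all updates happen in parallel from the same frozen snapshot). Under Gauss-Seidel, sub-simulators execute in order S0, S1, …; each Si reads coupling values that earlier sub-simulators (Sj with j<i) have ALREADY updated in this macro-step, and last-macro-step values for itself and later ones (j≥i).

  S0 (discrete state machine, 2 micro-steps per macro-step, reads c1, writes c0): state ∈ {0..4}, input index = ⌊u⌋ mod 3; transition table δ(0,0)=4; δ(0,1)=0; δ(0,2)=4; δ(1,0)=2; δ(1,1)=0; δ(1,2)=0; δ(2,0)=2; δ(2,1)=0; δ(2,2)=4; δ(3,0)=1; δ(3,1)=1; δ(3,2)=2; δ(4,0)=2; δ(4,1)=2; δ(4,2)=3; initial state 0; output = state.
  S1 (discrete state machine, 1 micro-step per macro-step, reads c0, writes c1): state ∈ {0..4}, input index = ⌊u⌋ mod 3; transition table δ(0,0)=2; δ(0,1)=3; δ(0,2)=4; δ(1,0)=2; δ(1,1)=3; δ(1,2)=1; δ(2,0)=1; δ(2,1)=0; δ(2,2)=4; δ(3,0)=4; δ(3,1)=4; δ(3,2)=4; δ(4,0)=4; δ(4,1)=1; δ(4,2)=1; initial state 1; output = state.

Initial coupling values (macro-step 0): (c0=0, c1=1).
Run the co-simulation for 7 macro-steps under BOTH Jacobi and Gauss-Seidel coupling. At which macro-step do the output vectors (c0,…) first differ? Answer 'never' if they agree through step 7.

[Jacobi] macro 1: S0 reads c1=1 → after 2×micro: 0; S1 reads c0=0 → after 1×micro: 2 ⇒ (c0=0, c1=2)
[Jacobi] macro 2: S0 reads c1=2 → after 2×micro: 3; S1 reads c0=0 → after 1×micro: 1 ⇒ (c0=3, c1=1)
[Jacobi] macro 3: S0 reads c1=1 → after 2×micro: 0; S1 reads c0=3 → after 1×micro: 2 ⇒ (c0=0, c1=2)
[Jacobi] macro 4: S0 reads c1=2 → after 2×micro: 3; S1 reads c0=0 → after 1×micro: 1 ⇒ (c0=3, c1=1)
[Jacobi] macro 5: S0 reads c1=1 → after 2×micro: 0; S1 reads c0=3 → after 1×micro: 2 ⇒ (c0=0, c1=2)
[Jacobi] macro 6: S0 reads c1=2 → after 2×micro: 3; S1 reads c0=0 → after 1×micro: 1 ⇒ (c0=3, c1=1)
[Jacobi] macro 7: S0 reads c1=1 → after 2×micro: 0; S1 reads c0=3 → after 1×micro: 2 ⇒ (c0=0, c1=2)
[Gauss-Seidel] macro 1: S0 reads c1=1 → after 2×micro: 0; S1 reads c0=0 → after 1×micro: 2 ⇒ (c0=0, c1=2)
[Gauss-Seidel] macro 2: S0 reads c1=2 → after 2×micro: 3; S1 reads c0=3 → after 1×micro: 1 ⇒ (c0=3, c1=1)
[Gauss-Seidel] macro 3: S0 reads c1=1 → after 2×micro: 0; S1 reads c0=0 → after 1×micro: 2 ⇒ (c0=0, c1=2)
[Gauss-Seidel] macro 4: S0 reads c1=2 → after 2×micro: 3; S1 reads c0=3 → after 1×micro: 1 ⇒ (c0=3, c1=1)
[Gauss-Seidel] macro 5: S0 reads c1=1 → after 2×micro: 0; S1 reads c0=0 → after 1×micro: 2 ⇒ (c0=0, c1=2)
[Gauss-Seidel] macro 6: S0 reads c1=2 → after 2×micro: 3; S1 reads c0=3 → after 1×micro: 1 ⇒ (c0=3, c1=1)
[Gauss-Seidel] macro 7: S0 reads c1=1 → after 2×micro: 0; S1 reads c0=0 → after 1×micro: 2 ⇒ (c0=0, c1=2)

first divergence at macro-step: never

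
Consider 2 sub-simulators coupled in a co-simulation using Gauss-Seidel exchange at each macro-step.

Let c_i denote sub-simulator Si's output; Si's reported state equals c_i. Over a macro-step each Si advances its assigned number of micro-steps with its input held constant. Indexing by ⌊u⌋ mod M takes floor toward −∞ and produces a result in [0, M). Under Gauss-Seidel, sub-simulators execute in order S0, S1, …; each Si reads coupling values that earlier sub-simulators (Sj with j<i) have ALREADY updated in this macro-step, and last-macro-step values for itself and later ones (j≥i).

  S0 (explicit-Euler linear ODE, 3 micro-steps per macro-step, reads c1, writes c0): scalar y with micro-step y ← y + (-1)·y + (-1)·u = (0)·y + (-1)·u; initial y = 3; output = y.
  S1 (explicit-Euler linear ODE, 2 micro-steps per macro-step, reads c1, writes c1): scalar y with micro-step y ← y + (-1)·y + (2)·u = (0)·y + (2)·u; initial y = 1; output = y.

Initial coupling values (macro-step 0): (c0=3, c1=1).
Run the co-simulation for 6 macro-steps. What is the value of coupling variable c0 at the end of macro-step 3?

c0 at macro-step 3 = -4

macro 1: S0 reads c1=1 → after 3×micro: -1; S1 reads c1=1 → after 2×micro: 2 ⇒ (c0=-1, c1=2)
macro 2: S0 reads c1=2 → after 3×micro: -2; S1 reads c1=2 → after 2×micro: 4 ⇒ (c0=-2, c1=4)
macro 3: S0 reads c1=4 → after 3×micro: -4; S1 reads c1=4 → after 2×micro: 8 ⇒ (c0=-4, c1=8)
macro 4: S0 reads c1=8 → after 3×micro: -8; S1 reads c1=8 → after 2×micro: 16 ⇒ (c0=-8, c1=16)
macro 5: S0 reads c1=16 → after 3×micro: -16; S1 reads c1=16 → after 2×micro: 32 ⇒ (c0=-16, c1=32)
macro 6: S0 reads c1=32 → after 3×micro: -32; S1 reads c1=32 → after 2×micro: 64 ⇒ (c0=-32, c1=64)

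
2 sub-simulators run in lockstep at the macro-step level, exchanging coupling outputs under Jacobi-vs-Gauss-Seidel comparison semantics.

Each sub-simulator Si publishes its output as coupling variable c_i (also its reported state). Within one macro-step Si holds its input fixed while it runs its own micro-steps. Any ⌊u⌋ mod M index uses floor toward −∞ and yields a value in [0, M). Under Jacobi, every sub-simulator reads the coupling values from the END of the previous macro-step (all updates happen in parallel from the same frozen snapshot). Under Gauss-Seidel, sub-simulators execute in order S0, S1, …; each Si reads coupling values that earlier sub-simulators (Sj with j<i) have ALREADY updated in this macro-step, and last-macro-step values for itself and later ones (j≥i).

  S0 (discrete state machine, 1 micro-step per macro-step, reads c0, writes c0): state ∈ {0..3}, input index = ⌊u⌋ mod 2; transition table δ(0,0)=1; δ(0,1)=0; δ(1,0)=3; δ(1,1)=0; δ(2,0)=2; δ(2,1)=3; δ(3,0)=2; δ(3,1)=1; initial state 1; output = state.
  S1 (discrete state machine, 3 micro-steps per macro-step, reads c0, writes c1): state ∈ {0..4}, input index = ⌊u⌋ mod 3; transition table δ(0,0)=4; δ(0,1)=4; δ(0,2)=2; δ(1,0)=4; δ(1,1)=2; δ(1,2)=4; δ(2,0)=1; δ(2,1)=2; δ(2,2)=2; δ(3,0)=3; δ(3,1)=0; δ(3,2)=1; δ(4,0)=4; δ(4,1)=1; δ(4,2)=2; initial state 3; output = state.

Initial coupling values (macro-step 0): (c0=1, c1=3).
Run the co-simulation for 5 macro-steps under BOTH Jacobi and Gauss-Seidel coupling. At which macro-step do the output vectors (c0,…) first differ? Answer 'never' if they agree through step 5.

[Jacobi] macro 1: S0 reads c0=1 → after 1×micro: 0; S1 reads c0=1 → after 3×micro: 1 ⇒ (c0=0, c1=1)
[Jacobi] macro 2: S0 reads c0=0 → after 1×micro: 1; S1 reads c0=0 → after 3×micro: 4 ⇒ (c0=1, c1=4)
[Jacobi] macro 3: S0 reads c0=1 → after 1×micro: 0; S1 reads c0=1 → after 3×micro: 2 ⇒ (c0=0, c1=2)
[Jacobi] macro 4: S0 reads c0=0 → after 1×micro: 1; S1 reads c0=0 → after 3×micro: 4 ⇒ (c0=1, c1=4)
[Jacobi] macro 5: S0 reads c0=1 → after 1×micro: 0; S1 reads c0=1 → after 3×micro: 2 ⇒ (c0=0, c1=2)
[Gauss-Seidel] macro 1: S0 reads c0=1 → after 1×micro: 0; S1 reads c0=0 → after 3×micro: 3 ⇒ (c0=0, c1=3)
[Gauss-Seidel] macro 2: S0 reads c0=0 → after 1×micro: 1; S1 reads c0=1 → after 3×micro: 1 ⇒ (c0=1, c1=1)
[Gauss-Seidel] macro 3: S0 reads c0=1 → after 1×micro: 0; S1 reads c0=0 → after 3×micro: 4 ⇒ (c0=0, c1=4)
[Gauss-Seidel] macro 4: S0 reads c0=0 → after 1×micro: 1; S1 reads c0=1 → after 3×micro: 2 ⇒ (c0=1, c1=2)
[Gauss-Seidel] macro 5: S0 reads c0=1 → after 1×micro: 0; S1 reads c0=0 → after 3×micro: 4 ⇒ (c0=0, c1=4)

first divergence at macro-step: 1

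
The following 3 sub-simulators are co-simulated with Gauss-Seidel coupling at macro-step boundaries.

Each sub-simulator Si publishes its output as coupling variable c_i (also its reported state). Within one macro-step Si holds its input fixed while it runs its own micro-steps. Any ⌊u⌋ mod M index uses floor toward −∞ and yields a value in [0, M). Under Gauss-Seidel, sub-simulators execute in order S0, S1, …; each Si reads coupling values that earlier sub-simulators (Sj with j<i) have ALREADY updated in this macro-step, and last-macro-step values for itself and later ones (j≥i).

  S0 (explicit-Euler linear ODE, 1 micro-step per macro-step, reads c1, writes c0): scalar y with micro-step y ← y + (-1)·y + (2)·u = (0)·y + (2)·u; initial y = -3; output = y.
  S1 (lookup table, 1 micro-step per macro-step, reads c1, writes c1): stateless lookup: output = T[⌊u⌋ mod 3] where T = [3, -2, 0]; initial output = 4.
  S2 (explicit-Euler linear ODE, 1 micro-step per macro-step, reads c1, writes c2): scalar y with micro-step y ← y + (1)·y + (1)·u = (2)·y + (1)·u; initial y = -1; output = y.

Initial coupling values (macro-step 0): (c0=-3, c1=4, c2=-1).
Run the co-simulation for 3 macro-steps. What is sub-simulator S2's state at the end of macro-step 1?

macro 1: S0 reads c1=4 → after 1×micro: 8; S1 reads c1=4 → after 1×micro: -2; S2 reads c1=-2 → after 1×micro: -4 ⇒ (c0=8, c1=-2, c2=-4)
macro 2: S0 reads c1=-2 → after 1×micro: -4; S1 reads c1=-2 → after 1×micro: -2; S2 reads c1=-2 → after 1×micro: -10 ⇒ (c0=-4, c1=-2, c2=-10)
macro 3: S0 reads c1=-2 → after 1×micro: -4; S1 reads c1=-2 → after 1×micro: -2; S2 reads c1=-2 → after 1×micro: -22 ⇒ (c0=-4, c1=-2, c2=-22)

S2 state at macro-step 1 = -4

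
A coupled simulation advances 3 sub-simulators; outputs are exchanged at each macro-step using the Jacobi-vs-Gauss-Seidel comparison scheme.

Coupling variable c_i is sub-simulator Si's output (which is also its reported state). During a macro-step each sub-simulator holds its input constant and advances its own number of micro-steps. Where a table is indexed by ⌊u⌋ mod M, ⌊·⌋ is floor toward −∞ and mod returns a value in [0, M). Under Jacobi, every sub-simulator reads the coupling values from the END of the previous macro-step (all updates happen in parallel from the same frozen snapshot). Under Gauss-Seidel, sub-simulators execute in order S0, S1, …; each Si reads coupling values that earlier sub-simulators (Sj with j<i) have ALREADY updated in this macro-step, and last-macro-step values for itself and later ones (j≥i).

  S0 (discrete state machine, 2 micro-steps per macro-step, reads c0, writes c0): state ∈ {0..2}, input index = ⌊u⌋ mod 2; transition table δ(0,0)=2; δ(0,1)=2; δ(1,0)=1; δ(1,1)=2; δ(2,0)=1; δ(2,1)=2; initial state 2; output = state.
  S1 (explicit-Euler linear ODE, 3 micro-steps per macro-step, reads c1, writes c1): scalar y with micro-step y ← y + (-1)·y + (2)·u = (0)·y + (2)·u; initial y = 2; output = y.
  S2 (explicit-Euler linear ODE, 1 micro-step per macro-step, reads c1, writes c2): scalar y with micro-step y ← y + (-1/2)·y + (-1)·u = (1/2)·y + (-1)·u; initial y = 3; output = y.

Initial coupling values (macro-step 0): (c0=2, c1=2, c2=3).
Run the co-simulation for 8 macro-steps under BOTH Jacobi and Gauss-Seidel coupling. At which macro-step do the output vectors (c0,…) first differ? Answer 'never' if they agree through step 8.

[Jacobi] macro 1: S0 reads c0=2 → after 2×micro: 1; S1 reads c1=2 → after 3×micro: 4; S2 reads c1=2 → after 1×micro: -1/2 ⇒ (c0=1, c1=4, c2=-1/2)
[Jacobi] macro 2: S0 reads c0=1 → after 2×micro: 2; S1 reads c1=4 → after 3×micro: 8; S2 reads c1=4 → after 1×micro: -17/4 ⇒ (c0=2, c1=8, c2=-17/4)
[Jacobi] macro 3: S0 reads c0=2 → after 2×micro: 1; S1 reads c1=8 → after 3×micro: 16; S2 reads c1=8 → after 1×micro: -81/8 ⇒ (c0=1, c1=16, c2=-81/8)
[Jacobi] macro 4: S0 reads c0=1 → after 2×micro: 2; S1 reads c1=16 → after 3×micro: 32; S2 reads c1=16 → after 1×micro: -337/16 ⇒ (c0=2, c1=32, c2=-337/16)
[Jacobi] macro 5: S0 reads c0=2 → after 2×micro: 1; S1 reads c1=32 → after 3×micro: 64; S2 reads c1=32 → after 1×micro: -1361/32 ⇒ (c0=1, c1=64, c2=-1361/32)
[Jacobi] macro 6: S0 reads c0=1 → after 2×micro: 2; S1 reads c1=64 → after 3×micro: 128; S2 reads c1=64 → after 1×micro: -5457/64 ⇒ (c0=2, c1=128, c2=-5457/64)
[Jacobi] macro 7: S0 reads c0=2 → after 2×micro: 1; S1 reads c1=128 → after 3×micro: 256; S2 reads c1=128 → after 1×micro: -21841/128 ⇒ (c0=1, c1=256, c2=-21841/128)
[Jacobi] macro 8: S0 reads c0=1 → after 2×micro: 2; S1 reads c1=256 → after 3×micro: 512; S2 reads c1=256 → after 1×micro: -87377/256 ⇒ (c0=2, c1=512, c2=-87377/256)
[Gauss-Seidel] macro 1: S0 reads c0=2 → after 2×micro: 1; S1 reads c1=2 → after 3×micro: 4; S2 reads c1=4 → after 1×micro: -5/2 ⇒ (c0=1, c1=4, c2=-5/2)
[Gauss-Seidel] macro 2: S0 reads c0=1 → after 2×micro: 2; S1 reads c1=4 → after 3×micro: 8; S2 reads c1=8 → after 1×micro: -37/4 ⇒ (c0=2, c1=8, c2=-37/4)
[Gauss-Seidel] macro 3: S0 reads c0=2 → after 2×micro: 1; S1 reads c1=8 → after 3×micro: 16; S2 reads c1=16 → after 1×micro: -165/8 ⇒ (c0=1, c1=16, c2=-165/8)
[Gauss-Seidel] macro 4: S0 reads c0=1 → after 2×micro: 2; S1 reads c1=16 → after 3×micro: 32; S2 reads c1=32 → after 1×micro: -677/16 ⇒ (c0=2, c1=32, c2=-677/16)
[Gauss-Seidel] macro 5: S0 reads c0=2 → after 2×micro: 1; S1 reads c1=32 → after 3×micro: 64; S2 reads c1=64 → after 1×micro: -2725/32 ⇒ (c0=1, c1=64, c2=-2725/32)
[Gauss-Seidel] macro 6: S0 reads c0=1 → after 2×micro: 2; S1 reads c1=64 → after 3×micro: 128; S2 reads c1=128 → after 1×micro: -10917/64 ⇒ (c0=2, c1=128, c2=-10917/64)
[Gauss-Seidel] macro 7: S0 reads c0=2 → after 2×micro: 1; S1 reads c1=128 → after 3×micro: 256; S2 reads c1=256 → after 1×micro: -43685/128 ⇒ (c0=1, c1=256, c2=-43685/128)
[Gauss-Seidel] macro 8: S0 reads c0=1 → after 2×micro: 2; S1 reads c1=256 → after 3×micro: 512; S2 reads c1=512 → after 1×micro: -174757/256 ⇒ (c0=2, c1=512, c2=-174757/256)

first divergence at macro-step: 1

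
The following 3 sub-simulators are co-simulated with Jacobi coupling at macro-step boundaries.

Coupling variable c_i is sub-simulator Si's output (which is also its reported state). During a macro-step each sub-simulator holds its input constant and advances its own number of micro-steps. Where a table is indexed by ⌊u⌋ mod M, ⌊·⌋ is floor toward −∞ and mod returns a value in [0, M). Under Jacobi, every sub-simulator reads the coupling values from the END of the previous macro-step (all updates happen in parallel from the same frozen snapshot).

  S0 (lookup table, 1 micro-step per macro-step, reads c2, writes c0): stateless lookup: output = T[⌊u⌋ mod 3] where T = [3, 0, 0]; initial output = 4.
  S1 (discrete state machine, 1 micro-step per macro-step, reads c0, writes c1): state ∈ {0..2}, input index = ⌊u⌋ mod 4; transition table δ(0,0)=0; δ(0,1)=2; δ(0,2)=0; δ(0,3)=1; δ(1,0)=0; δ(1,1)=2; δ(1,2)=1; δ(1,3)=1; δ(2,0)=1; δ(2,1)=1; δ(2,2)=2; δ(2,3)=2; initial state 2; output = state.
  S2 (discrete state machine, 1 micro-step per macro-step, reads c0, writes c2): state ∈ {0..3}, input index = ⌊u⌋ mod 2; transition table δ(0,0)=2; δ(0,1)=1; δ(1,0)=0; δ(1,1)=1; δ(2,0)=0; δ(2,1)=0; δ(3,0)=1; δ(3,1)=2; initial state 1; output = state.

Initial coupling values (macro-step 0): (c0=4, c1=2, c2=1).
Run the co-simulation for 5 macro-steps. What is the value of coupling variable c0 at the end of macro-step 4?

c0 at macro-step 4 = 3

macro 1: S0 reads c2=1 → after 1×micro: 0; S1 reads c0=4 → after 1×micro: 1; S2 reads c0=4 → after 1×micro: 0 ⇒ (c0=0, c1=1, c2=0)
macro 2: S0 reads c2=0 → after 1×micro: 3; S1 reads c0=0 → after 1×micro: 0; S2 reads c0=0 → after 1×micro: 2 ⇒ (c0=3, c1=0, c2=2)
macro 3: S0 reads c2=2 → after 1×micro: 0; S1 reads c0=3 → after 1×micro: 1; S2 reads c0=3 → after 1×micro: 0 ⇒ (c0=0, c1=1, c2=0)
macro 4: S0 reads c2=0 → after 1×micro: 3; S1 reads c0=0 → after 1×micro: 0; S2 reads c0=0 → after 1×micro: 2 ⇒ (c0=3, c1=0, c2=2)
macro 5: S0 reads c2=2 → after 1×micro: 0; S1 reads c0=3 → after 1×micro: 1; S2 reads c0=3 → after 1×micro: 0 ⇒ (c0=0, c1=1, c2=0)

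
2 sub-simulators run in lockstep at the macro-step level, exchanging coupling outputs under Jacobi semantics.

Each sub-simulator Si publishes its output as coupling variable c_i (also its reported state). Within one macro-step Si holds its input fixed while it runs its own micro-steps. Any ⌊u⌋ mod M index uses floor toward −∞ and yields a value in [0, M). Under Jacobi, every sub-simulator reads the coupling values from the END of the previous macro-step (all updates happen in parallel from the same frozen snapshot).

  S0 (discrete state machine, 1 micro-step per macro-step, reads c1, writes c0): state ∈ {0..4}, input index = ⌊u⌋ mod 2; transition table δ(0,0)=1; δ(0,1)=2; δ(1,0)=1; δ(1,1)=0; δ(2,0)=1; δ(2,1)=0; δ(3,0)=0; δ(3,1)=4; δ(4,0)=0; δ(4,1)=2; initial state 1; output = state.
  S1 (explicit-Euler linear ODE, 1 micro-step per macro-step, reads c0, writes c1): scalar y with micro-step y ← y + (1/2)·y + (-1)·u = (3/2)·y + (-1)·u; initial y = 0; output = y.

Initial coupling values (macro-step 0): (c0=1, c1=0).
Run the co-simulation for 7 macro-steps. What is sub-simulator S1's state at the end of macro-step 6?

macro 1: S0 reads c1=0 → after 1×micro: 1; S1 reads c0=1 → after 1×micro: -1 ⇒ (c0=1, c1=-1)
macro 2: S0 reads c1=-1 → after 1×micro: 0; S1 reads c0=1 → after 1×micro: -5/2 ⇒ (c0=0, c1=-5/2)
macro 3: S0 reads c1=-5/2 → after 1×micro: 2; S1 reads c0=0 → after 1×micro: -15/4 ⇒ (c0=2, c1=-15/4)
macro 4: S0 reads c1=-15/4 → after 1×micro: 1; S1 reads c0=2 → after 1×micro: -61/8 ⇒ (c0=1, c1=-61/8)
macro 5: S0 reads c1=-61/8 → after 1×micro: 1; S1 reads c0=1 → after 1×micro: -199/16 ⇒ (c0=1, c1=-199/16)
macro 6: S0 reads c1=-199/16 → after 1×micro: 0; S1 reads c0=1 → after 1×micro: -629/32 ⇒ (c0=0, c1=-629/32)
macro 7: S0 reads c1=-629/32 → after 1×micro: 1; S1 reads c0=0 → after 1×micro: -1887/64 ⇒ (c0=1, c1=-1887/64)

S1 state at macro-step 6 = -629/32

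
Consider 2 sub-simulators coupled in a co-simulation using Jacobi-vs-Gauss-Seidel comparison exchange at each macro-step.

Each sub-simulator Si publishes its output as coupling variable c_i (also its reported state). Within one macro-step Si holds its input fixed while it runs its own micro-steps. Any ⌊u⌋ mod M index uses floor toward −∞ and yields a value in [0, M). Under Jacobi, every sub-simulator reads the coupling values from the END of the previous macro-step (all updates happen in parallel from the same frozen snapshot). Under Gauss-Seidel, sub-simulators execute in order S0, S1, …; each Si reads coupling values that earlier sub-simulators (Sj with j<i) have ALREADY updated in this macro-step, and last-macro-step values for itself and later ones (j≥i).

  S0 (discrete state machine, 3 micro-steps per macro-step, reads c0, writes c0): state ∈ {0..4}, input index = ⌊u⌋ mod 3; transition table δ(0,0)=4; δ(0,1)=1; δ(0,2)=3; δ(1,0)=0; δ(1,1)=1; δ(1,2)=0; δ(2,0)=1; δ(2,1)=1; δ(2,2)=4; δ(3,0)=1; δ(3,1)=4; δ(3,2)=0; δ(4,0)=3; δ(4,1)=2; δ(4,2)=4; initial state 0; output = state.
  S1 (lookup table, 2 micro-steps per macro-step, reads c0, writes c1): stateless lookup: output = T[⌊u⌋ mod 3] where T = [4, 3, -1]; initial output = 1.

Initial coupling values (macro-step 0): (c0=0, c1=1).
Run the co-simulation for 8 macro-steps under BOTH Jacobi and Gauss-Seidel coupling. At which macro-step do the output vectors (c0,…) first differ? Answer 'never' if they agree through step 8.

first divergence at macro-step: 1

[Jacobi] macro 1: S0 reads c0=0 → after 3×micro: 1; S1 reads c0=0 → after 2×micro: 4 ⇒ (c0=1, c1=4)
[Jacobi] macro 2: S0 reads c0=1 → after 3×micro: 1; S1 reads c0=1 → after 2×micro: 3 ⇒ (c0=1, c1=3)
[Jacobi] macro 3: S0 reads c0=1 → after 3×micro: 1; S1 reads c0=1 → after 2×micro: 3 ⇒ (c0=1, c1=3)
[Jacobi] macro 4: S0 reads c0=1 → after 3×micro: 1; S1 reads c0=1 → after 2×micro: 3 ⇒ (c0=1, c1=3)
[Jacobi] macro 5: S0 reads c0=1 → after 3×micro: 1; S1 reads c0=1 → after 2×micro: 3 ⇒ (c0=1, c1=3)
[Jacobi] macro 6: S0 reads c0=1 → after 3×micro: 1; S1 reads c0=1 → after 2×micro: 3 ⇒ (c0=1, c1=3)
[Jacobi] macro 7: S0 reads c0=1 → after 3×micro: 1; S1 reads c0=1 → after 2×micro: 3 ⇒ (c0=1, c1=3)
[Jacobi] macro 8: S0 reads c0=1 → after 3×micro: 1; S1 reads c0=1 → after 2×micro: 3 ⇒ (c0=1, c1=3)
[Gauss-Seidel] macro 1: S0 reads c0=0 → after 3×micro: 1; S1 reads c0=1 → after 2×micro: 3 ⇒ (c0=1, c1=3)
[Gauss-Seidel] macro 2: S0 reads c0=1 → after 3×micro: 1; S1 reads c0=1 → after 2×micro: 3 ⇒ (c0=1, c1=3)
[Gauss-Seidel] macro 3: S0 reads c0=1 → after 3×micro: 1; S1 reads c0=1 → after 2×micro: 3 ⇒ (c0=1, c1=3)
[Gauss-Seidel] macro 4: S0 reads c0=1 → after 3×micro: 1; S1 reads c0=1 → after 2×micro: 3 ⇒ (c0=1, c1=3)
[Gauss-Seidel] macro 5: S0 reads c0=1 → after 3×micro: 1; S1 reads c0=1 → after 2×micro: 3 ⇒ (c0=1, c1=3)
[Gauss-Seidel] macro 6: S0 reads c0=1 → after 3×micro: 1; S1 reads c0=1 → after 2×micro: 3 ⇒ (c0=1, c1=3)
[Gauss-Seidel] macro 7: S0 reads c0=1 → after 3×micro: 1; S1 reads c0=1 → after 2×micro: 3 ⇒ (c0=1, c1=3)
[Gauss-Seidel] macro 8: S0 reads c0=1 → after 3×micro: 1; S1 reads c0=1 → after 2×micro: 3 ⇒ (c0=1, c1=3)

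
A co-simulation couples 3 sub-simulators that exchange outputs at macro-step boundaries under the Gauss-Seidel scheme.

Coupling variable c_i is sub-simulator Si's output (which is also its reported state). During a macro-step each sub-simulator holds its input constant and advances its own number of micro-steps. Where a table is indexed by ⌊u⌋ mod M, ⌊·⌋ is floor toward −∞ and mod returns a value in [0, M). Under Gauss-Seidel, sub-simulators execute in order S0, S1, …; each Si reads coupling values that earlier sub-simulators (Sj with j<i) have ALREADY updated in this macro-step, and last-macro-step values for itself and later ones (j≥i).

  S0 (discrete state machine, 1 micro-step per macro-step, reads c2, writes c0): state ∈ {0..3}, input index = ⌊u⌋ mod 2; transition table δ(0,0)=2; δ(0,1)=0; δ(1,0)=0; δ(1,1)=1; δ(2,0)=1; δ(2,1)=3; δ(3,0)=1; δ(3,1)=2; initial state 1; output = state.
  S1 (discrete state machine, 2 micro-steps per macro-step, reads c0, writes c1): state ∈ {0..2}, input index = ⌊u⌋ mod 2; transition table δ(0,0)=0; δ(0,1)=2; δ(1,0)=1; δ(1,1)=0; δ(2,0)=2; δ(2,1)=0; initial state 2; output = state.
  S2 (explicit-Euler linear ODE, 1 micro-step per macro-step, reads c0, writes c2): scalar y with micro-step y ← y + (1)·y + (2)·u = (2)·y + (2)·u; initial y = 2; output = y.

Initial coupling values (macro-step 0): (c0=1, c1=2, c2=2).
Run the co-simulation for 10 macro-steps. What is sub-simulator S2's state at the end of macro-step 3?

S2 state at macro-step 3 = 26

macro 1: S0 reads c2=2 → after 1×micro: 0; S1 reads c0=0 → after 2×micro: 2; S2 reads c0=0 → after 1×micro: 4 ⇒ (c0=0, c1=2, c2=4)
macro 2: S0 reads c2=4 → after 1×micro: 2; S1 reads c0=2 → after 2×micro: 2; S2 reads c0=2 → after 1×micro: 12 ⇒ (c0=2, c1=2, c2=12)
macro 3: S0 reads c2=12 → after 1×micro: 1; S1 reads c0=1 → after 2×micro: 2; S2 reads c0=1 → after 1×micro: 26 ⇒ (c0=1, c1=2, c2=26)
macro 4: S0 reads c2=26 → after 1×micro: 0; S1 reads c0=0 → after 2×micro: 2; S2 reads c0=0 → after 1×micro: 52 ⇒ (c0=0, c1=2, c2=52)
macro 5: S0 reads c2=52 → after 1×micro: 2; S1 reads c0=2 → after 2×micro: 2; S2 reads c0=2 → after 1×micro: 108 ⇒ (c0=2, c1=2, c2=108)
macro 6: S0 reads c2=108 → after 1×micro: 1; S1 reads c0=1 → after 2×micro: 2; S2 reads c0=1 → after 1×micro: 218 ⇒ (c0=1, c1=2, c2=218)
macro 7: S0 reads c2=218 → after 1×micro: 0; S1 reads c0=0 → after 2×micro: 2; S2 reads c0=0 → after 1×micro: 436 ⇒ (c0=0, c1=2, c2=436)
macro 8: S0 reads c2=436 → after 1×micro: 2; S1 reads c0=2 → after 2×micro: 2; S2 reads c0=2 → after 1×micro: 876 ⇒ (c0=2, c1=2, c2=876)
macro 9: S0 reads c2=876 → after 1×micro: 1; S1 reads c0=1 → after 2×micro: 2; S2 reads c0=1 → after 1×micro: 1754 ⇒ (c0=1, c1=2, c2=1754)
macro 10: S0 reads c2=1754 → after 1×micro: 0; S1 reads c0=0 → after 2×micro: 2; S2 reads c0=0 → after 1×micro: 3508 ⇒ (c0=0, c1=2, c2=3508)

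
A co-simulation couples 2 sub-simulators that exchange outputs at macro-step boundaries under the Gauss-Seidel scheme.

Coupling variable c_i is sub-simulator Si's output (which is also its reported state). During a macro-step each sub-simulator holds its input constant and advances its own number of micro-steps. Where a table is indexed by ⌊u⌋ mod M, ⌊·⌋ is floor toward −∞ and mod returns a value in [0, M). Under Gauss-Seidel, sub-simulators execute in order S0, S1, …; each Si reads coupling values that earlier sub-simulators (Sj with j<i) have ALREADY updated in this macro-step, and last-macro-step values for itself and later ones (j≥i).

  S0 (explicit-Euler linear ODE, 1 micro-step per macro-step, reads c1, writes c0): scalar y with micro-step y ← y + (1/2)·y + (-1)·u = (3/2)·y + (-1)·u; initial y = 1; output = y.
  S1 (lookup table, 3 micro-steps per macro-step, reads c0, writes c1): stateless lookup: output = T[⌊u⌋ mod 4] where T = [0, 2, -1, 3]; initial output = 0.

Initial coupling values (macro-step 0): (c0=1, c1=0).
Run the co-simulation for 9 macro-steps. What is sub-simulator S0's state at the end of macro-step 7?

S0 state at macro-step 7 = -13/128

macro 1: S0 reads c1=0 → after 1×micro: 3/2; S1 reads c0=3/2 → after 3×micro: 2 ⇒ (c0=3/2, c1=2)
macro 2: S0 reads c1=2 → after 1×micro: 1/4; S1 reads c0=1/4 → after 3×micro: 0 ⇒ (c0=1/4, c1=0)
macro 3: S0 reads c1=0 → after 1×micro: 3/8; S1 reads c0=3/8 → after 3×micro: 0 ⇒ (c0=3/8, c1=0)
macro 4: S0 reads c1=0 → after 1×micro: 9/16; S1 reads c0=9/16 → after 3×micro: 0 ⇒ (c0=9/16, c1=0)
macro 5: S0 reads c1=0 → after 1×micro: 27/32; S1 reads c0=27/32 → after 3×micro: 0 ⇒ (c0=27/32, c1=0)
macro 6: S0 reads c1=0 → after 1×micro: 81/64; S1 reads c0=81/64 → after 3×micro: 2 ⇒ (c0=81/64, c1=2)
macro 7: S0 reads c1=2 → after 1×micro: -13/128; S1 reads c0=-13/128 → after 3×micro: 3 ⇒ (c0=-13/128, c1=3)
macro 8: S0 reads c1=3 → after 1×micro: -807/256; S1 reads c0=-807/256 → after 3×micro: 0 ⇒ (c0=-807/256, c1=0)
macro 9: S0 reads c1=0 → after 1×micro: -2421/512; S1 reads c0=-2421/512 → after 3×micro: 3 ⇒ (c0=-2421/512, c1=3)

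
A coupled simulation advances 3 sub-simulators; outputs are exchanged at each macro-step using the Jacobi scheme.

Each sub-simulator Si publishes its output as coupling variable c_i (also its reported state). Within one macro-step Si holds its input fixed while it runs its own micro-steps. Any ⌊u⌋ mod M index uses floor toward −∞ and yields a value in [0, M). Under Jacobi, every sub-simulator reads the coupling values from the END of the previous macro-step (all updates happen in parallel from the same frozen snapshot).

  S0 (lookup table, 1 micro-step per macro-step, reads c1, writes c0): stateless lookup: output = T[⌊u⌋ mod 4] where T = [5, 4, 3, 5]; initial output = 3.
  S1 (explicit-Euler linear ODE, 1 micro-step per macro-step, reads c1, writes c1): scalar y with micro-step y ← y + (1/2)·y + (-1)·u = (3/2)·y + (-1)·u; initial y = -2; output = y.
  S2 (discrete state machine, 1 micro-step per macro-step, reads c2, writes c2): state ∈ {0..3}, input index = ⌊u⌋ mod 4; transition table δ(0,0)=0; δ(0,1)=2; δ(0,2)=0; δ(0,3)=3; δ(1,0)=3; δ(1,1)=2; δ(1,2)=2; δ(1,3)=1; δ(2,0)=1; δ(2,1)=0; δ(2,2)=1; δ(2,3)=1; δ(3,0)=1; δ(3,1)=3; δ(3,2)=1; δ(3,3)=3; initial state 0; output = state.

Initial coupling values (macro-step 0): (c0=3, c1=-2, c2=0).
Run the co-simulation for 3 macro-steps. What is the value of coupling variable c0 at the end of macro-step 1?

c0 at macro-step 1 = 3

macro 1: S0 reads c1=-2 → after 1×micro: 3; S1 reads c1=-2 → after 1×micro: -1; S2 reads c2=0 → after 1×micro: 0 ⇒ (c0=3, c1=-1, c2=0)
macro 2: S0 reads c1=-1 → after 1×micro: 5; S1 reads c1=-1 → after 1×micro: -1/2; S2 reads c2=0 → after 1×micro: 0 ⇒ (c0=5, c1=-1/2, c2=0)
macro 3: S0 reads c1=-1/2 → after 1×micro: 5; S1 reads c1=-1/2 → after 1×micro: -1/4; S2 reads c2=0 → after 1×micro: 0 ⇒ (c0=5, c1=-1/4, c2=0)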